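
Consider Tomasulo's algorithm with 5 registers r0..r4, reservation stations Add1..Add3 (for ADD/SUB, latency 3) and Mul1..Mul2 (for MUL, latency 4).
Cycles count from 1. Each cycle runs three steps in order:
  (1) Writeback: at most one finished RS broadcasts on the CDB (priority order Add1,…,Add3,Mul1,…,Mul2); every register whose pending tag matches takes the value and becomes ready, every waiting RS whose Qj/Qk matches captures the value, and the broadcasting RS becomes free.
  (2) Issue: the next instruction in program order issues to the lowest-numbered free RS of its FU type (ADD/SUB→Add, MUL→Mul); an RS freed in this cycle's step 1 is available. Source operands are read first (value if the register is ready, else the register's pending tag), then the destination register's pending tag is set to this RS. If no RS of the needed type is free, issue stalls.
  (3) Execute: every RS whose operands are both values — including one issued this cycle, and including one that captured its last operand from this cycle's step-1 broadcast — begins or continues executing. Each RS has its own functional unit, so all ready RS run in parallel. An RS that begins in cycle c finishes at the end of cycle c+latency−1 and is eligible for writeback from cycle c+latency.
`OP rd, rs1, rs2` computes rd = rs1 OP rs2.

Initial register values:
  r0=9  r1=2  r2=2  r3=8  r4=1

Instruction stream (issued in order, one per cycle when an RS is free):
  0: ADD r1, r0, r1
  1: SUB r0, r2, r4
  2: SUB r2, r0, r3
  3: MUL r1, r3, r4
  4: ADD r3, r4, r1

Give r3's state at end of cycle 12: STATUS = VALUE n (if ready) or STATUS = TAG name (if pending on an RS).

STATUS = VALUE 9

c1: issue ADD r1<-Add1 | r0:9,r1:Add1,r2:2,r3:8,r4:1
c2: issue SUB r0<-Add2 | r0:Add2,r1:Add1,r2:2,r3:8,r4:1
c3: issue SUB r2<-Add3 | r0:Add2,r1:Add1,r2:Add3,r3:8,r4:1
c4: CDB Add1=11; issue MUL r1<-Mul1 | r0:Add2,r1:Mul1,r2:Add3,r3:8,r4:1
c5: CDB Add2=1; issue ADD r3<-Add1 | r0:1,r1:Mul1,r2:Add3,r3:Add1,r4:1
c6: - | r0:1,r1:Mul1,r2:Add3,r3:Add1,r4:1
c7: - | r0:1,r1:Mul1,r2:Add3,r3:Add1,r4:1
c8: CDB Add3=-7 | r0:1,r1:Mul1,r2:-7,r3:Add1,r4:1
c9: CDB Mul1=8 | r0:1,r1:8,r2:-7,r3:Add1,r4:1
c10: - | r0:1,r1:8,r2:-7,r3:Add1,r4:1
c11: - | r0:1,r1:8,r2:-7,r3:Add1,r4:1
c12: CDB Add1=9 | r0:1,r1:8,r2:-7,r3:9,r4:1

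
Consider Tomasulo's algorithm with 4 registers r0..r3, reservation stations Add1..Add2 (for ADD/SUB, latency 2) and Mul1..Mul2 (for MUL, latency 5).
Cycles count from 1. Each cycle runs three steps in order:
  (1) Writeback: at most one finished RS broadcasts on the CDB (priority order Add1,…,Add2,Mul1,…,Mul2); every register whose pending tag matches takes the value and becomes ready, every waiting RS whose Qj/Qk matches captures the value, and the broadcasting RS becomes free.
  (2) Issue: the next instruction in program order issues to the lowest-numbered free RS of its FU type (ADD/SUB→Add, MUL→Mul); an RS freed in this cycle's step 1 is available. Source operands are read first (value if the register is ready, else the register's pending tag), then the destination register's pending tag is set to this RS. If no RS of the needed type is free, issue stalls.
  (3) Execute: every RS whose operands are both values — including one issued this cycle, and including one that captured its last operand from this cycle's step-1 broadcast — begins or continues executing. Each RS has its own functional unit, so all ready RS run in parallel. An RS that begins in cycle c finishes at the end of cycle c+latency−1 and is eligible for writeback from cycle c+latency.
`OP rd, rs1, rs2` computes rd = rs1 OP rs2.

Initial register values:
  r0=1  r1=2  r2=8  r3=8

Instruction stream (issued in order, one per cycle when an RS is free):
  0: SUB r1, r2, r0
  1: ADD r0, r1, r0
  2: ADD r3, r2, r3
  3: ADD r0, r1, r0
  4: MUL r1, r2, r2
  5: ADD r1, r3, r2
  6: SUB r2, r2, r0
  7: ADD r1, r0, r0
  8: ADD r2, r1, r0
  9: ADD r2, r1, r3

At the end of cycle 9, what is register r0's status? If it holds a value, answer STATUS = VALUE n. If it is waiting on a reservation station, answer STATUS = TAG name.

STATUS = VALUE 15

cycle 1: issue SUB r1<-Add1 // r0:1,r1:Add1,r2:8,r3:8
cycle 2: issue ADD r0<-Add2 // r0:Add2,r1:Add1,r2:8,r3:8
cycle 3: CDB Add1=7; issue ADD r3<-Add1 // r0:Add2,r1:7,r2:8,r3:Add1
cycle 4: stall // r0:Add2,r1:7,r2:8,r3:Add1
cycle 5: CDB Add1=16; issue ADD r0<-Add1 // r0:Add1,r1:7,r2:8,r3:16
cycle 6: CDB Add2=8; issue MUL r1<-Mul1 // r0:Add1,r1:Mul1,r2:8,r3:16
cycle 7: issue ADD r1<-Add2 // r0:Add1,r1:Add2,r2:8,r3:16
cycle 8: CDB Add1=15; issue SUB r2<-Add1 // r0:15,r1:Add2,r2:Add1,r3:16
cycle 9: CDB Add2=24; issue ADD r1<-Add2 // r0:15,r1:Add2,r2:Add1,r3:16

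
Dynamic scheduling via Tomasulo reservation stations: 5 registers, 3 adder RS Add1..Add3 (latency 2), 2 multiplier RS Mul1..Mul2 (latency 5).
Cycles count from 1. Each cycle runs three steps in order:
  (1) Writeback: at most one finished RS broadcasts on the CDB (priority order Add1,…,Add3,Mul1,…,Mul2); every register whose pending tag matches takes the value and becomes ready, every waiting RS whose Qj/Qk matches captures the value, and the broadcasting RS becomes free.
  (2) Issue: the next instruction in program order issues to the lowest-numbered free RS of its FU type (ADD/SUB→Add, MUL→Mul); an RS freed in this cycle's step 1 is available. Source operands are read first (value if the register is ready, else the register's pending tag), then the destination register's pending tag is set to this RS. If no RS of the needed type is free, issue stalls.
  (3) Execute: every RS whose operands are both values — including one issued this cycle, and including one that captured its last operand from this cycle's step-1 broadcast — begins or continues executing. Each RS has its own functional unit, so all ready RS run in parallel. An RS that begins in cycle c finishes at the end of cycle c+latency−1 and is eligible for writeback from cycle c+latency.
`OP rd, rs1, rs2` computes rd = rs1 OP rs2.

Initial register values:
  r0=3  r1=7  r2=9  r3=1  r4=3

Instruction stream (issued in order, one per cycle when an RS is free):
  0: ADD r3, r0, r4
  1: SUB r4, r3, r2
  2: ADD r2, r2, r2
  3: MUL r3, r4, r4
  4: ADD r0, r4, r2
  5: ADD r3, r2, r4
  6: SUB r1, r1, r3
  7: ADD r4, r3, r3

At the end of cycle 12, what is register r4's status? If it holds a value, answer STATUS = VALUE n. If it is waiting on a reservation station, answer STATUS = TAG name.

STATUS = VALUE 30

  c1: issue ADD r3<-Add1  regs: r0:3,r1:7,r2:9,r3:Add1,r4:3
  c2: issue SUB r4<-Add2  regs: r0:3,r1:7,r2:9,r3:Add1,r4:Add2
  c3: CDB Add1=6; issue ADD r2<-Add1  regs: r0:3,r1:7,r2:Add1,r3:6,r4:Add2
  c4: issue MUL r3<-Mul1  regs: r0:3,r1:7,r2:Add1,r3:Mul1,r4:Add2
  c5: CDB Add1=18; issue ADD r0<-Add1  regs: r0:Add1,r1:7,r2:18,r3:Mul1,r4:Add2
  c6: CDB Add2=-3; issue ADD r3<-Add2  regs: r0:Add1,r1:7,r2:18,r3:Add2,r4:-3
  c7: issue SUB r1<-Add3  regs: r0:Add1,r1:Add3,r2:18,r3:Add2,r4:-3
  c8: CDB Add1=15; issue ADD r4<-Add1  regs: r0:15,r1:Add3,r2:18,r3:Add2,r4:Add1
  c9: CDB Add2=15  regs: r0:15,r1:Add3,r2:18,r3:15,r4:Add1
  c10: -  regs: r0:15,r1:Add3,r2:18,r3:15,r4:Add1
  c11: CDB Add1=30  regs: r0:15,r1:Add3,r2:18,r3:15,r4:30
  c12: CDB Add3=-8  regs: r0:15,r1:-8,r2:18,r3:15,r4:30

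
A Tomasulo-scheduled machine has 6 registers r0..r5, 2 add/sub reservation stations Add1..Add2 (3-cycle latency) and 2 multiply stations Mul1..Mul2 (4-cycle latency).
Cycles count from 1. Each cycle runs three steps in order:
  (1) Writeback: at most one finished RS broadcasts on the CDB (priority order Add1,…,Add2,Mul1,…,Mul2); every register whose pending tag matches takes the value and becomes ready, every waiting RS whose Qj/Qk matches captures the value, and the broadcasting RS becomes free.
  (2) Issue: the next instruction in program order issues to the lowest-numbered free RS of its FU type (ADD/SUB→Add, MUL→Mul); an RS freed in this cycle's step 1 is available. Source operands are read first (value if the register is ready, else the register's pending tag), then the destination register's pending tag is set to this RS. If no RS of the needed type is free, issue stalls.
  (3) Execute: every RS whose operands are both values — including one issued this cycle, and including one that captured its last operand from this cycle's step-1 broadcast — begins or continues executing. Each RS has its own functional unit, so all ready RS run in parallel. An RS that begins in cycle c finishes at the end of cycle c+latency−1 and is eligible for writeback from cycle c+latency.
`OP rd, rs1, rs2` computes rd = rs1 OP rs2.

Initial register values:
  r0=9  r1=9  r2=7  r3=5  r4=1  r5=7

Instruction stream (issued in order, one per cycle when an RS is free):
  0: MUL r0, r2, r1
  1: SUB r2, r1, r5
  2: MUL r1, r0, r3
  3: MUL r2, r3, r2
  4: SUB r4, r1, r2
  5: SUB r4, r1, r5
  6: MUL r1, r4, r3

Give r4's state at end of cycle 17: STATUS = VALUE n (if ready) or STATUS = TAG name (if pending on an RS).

c1: issue MUL r0<-Mul1 | r0:Mul1,r1:9,r2:7,r3:5,r4:1,r5:7
c2: issue SUB r2<-Add1 | r0:Mul1,r1:9,r2:Add1,r3:5,r4:1,r5:7
c3: issue MUL r1<-Mul2 | r0:Mul1,r1:Mul2,r2:Add1,r3:5,r4:1,r5:7
c4: stall | r0:Mul1,r1:Mul2,r2:Add1,r3:5,r4:1,r5:7
c5: CDB Add1=2; stall | r0:Mul1,r1:Mul2,r2:2,r3:5,r4:1,r5:7
c6: CDB Mul1=63; issue MUL r2<-Mul1 | r0:63,r1:Mul2,r2:Mul1,r3:5,r4:1,r5:7
c7: issue SUB r4<-Add1 | r0:63,r1:Mul2,r2:Mul1,r3:5,r4:Add1,r5:7
c8: issue SUB r4<-Add2 | r0:63,r1:Mul2,r2:Mul1,r3:5,r4:Add2,r5:7
c9: stall | r0:63,r1:Mul2,r2:Mul1,r3:5,r4:Add2,r5:7
c10: CDB Mul1=10; issue MUL r1<-Mul1 | r0:63,r1:Mul1,r2:10,r3:5,r4:Add2,r5:7
c11: CDB Mul2=315 | r0:63,r1:Mul1,r2:10,r3:5,r4:Add2,r5:7
c12: - | r0:63,r1:Mul1,r2:10,r3:5,r4:Add2,r5:7
c13: - | r0:63,r1:Mul1,r2:10,r3:5,r4:Add2,r5:7
c14: CDB Add1=305 | r0:63,r1:Mul1,r2:10,r3:5,r4:Add2,r5:7
c15: CDB Add2=308 | r0:63,r1:Mul1,r2:10,r3:5,r4:308,r5:7
c16: - | r0:63,r1:Mul1,r2:10,r3:5,r4:308,r5:7
c17: - | r0:63,r1:Mul1,r2:10,r3:5,r4:308,r5:7

STATUS = VALUE 308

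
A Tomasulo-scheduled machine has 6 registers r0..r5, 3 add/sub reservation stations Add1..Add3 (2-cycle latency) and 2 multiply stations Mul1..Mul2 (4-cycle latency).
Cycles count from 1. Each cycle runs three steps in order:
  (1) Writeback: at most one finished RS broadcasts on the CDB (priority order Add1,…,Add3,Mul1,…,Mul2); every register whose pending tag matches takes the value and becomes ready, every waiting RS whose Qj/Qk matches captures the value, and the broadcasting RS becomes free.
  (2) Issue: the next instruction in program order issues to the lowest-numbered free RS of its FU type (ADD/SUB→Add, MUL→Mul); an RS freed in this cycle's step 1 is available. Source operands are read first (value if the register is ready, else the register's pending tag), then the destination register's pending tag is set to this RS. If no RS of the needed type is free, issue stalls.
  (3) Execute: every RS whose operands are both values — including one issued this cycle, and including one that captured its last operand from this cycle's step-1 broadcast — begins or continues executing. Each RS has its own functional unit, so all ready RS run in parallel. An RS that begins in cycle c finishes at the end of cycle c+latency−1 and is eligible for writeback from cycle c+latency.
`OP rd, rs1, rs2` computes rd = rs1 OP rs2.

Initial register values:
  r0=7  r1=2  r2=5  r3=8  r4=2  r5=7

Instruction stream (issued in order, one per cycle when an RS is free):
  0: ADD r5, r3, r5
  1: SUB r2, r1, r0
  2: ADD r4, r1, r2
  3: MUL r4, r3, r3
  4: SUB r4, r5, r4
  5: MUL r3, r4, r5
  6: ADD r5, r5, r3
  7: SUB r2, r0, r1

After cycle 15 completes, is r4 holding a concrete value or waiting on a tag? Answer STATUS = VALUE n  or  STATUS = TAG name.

cycle 1: issue ADD r5<-Add1 // r0:7,r1:2,r2:5,r3:8,r4:2,r5:Add1
cycle 2: issue SUB r2<-Add2 // r0:7,r1:2,r2:Add2,r3:8,r4:2,r5:Add1
cycle 3: CDB Add1=15; issue ADD r4<-Add1 // r0:7,r1:2,r2:Add2,r3:8,r4:Add1,r5:15
cycle 4: CDB Add2=-5; issue MUL r4<-Mul1 // r0:7,r1:2,r2:-5,r3:8,r4:Mul1,r5:15
cycle 5: issue SUB r4<-Add2 // r0:7,r1:2,r2:-5,r3:8,r4:Add2,r5:15
cycle 6: CDB Add1=-3; issue MUL r3<-Mul2 // r0:7,r1:2,r2:-5,r3:Mul2,r4:Add2,r5:15
cycle 7: issue ADD r5<-Add1 // r0:7,r1:2,r2:-5,r3:Mul2,r4:Add2,r5:Add1
cycle 8: CDB Mul1=64; issue SUB r2<-Add3 // r0:7,r1:2,r2:Add3,r3:Mul2,r4:Add2,r5:Add1
cycle 9: - // r0:7,r1:2,r2:Add3,r3:Mul2,r4:Add2,r5:Add1
cycle 10: CDB Add2=-49 // r0:7,r1:2,r2:Add3,r3:Mul2,r4:-49,r5:Add1
cycle 11: CDB Add3=5 // r0:7,r1:2,r2:5,r3:Mul2,r4:-49,r5:Add1
cycle 12: - // r0:7,r1:2,r2:5,r3:Mul2,r4:-49,r5:Add1
cycle 13: - // r0:7,r1:2,r2:5,r3:Mul2,r4:-49,r5:Add1
cycle 14: CDB Mul2=-735 // r0:7,r1:2,r2:5,r3:-735,r4:-49,r5:Add1
cycle 15: - // r0:7,r1:2,r2:5,r3:-735,r4:-49,r5:Add1

STATUS = VALUE -49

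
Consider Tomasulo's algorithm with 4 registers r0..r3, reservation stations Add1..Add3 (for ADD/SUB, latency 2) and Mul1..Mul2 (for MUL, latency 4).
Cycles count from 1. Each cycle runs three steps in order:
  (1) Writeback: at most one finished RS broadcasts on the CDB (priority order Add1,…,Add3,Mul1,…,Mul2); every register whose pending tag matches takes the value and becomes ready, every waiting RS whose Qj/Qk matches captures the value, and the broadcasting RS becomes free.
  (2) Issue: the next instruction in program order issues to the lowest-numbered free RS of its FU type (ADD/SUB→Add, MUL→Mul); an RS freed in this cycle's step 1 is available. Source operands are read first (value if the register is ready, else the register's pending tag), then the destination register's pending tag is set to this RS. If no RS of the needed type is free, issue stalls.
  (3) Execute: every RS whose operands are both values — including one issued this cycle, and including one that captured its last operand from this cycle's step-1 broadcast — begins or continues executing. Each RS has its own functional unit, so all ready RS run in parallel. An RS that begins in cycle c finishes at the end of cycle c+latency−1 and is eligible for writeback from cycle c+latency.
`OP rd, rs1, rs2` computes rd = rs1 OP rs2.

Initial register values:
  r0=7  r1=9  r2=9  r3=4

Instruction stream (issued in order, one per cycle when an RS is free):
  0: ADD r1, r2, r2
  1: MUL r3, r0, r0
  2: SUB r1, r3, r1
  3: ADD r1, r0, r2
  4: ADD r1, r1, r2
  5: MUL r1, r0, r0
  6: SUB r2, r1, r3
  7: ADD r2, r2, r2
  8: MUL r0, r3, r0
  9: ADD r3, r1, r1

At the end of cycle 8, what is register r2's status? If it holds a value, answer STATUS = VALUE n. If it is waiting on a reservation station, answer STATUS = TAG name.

STATUS = TAG Add3

  c1: issue ADD r1<-Add1  regs: r0:7,r1:Add1,r2:9,r3:4
  c2: issue MUL r3<-Mul1  regs: r0:7,r1:Add1,r2:9,r3:Mul1
  c3: CDB Add1=18; issue SUB r1<-Add1  regs: r0:7,r1:Add1,r2:9,r3:Mul1
  c4: issue ADD r1<-Add2  regs: r0:7,r1:Add2,r2:9,r3:Mul1
  c5: issue ADD r1<-Add3  regs: r0:7,r1:Add3,r2:9,r3:Mul1
  c6: CDB Add2=16; issue MUL r1<-Mul2  regs: r0:7,r1:Mul2,r2:9,r3:Mul1
  c7: CDB Mul1=49; issue SUB r2<-Add2  regs: r0:7,r1:Mul2,r2:Add2,r3:49
  c8: CDB Add3=25; issue ADD r2<-Add3  regs: r0:7,r1:Mul2,r2:Add3,r3:49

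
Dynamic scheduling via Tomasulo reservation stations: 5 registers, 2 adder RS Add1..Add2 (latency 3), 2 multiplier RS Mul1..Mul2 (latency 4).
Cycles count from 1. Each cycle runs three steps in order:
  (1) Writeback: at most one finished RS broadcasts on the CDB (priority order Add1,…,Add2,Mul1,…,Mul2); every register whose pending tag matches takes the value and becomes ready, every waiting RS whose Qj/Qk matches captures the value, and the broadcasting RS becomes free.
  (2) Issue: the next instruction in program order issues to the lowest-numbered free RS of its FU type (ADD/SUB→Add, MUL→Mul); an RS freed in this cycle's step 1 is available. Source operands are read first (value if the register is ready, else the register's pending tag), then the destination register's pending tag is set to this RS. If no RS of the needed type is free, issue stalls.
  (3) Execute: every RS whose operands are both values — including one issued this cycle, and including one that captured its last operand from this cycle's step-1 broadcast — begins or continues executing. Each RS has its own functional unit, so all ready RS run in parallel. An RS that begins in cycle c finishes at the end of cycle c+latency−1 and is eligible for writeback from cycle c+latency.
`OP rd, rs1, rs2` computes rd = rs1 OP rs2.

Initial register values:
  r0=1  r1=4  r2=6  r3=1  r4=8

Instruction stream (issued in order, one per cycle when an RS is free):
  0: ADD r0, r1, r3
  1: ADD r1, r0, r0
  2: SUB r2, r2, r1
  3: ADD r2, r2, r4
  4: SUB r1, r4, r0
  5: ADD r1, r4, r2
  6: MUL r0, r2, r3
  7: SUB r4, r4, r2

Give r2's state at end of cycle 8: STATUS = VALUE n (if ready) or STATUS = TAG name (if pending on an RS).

  c1: issue ADD r0<-Add1  regs: r0:Add1,r1:4,r2:6,r3:1,r4:8
  c2: issue ADD r1<-Add2  regs: r0:Add1,r1:Add2,r2:6,r3:1,r4:8
  c3: stall  regs: r0:Add1,r1:Add2,r2:6,r3:1,r4:8
  c4: CDB Add1=5; issue SUB r2<-Add1  regs: r0:5,r1:Add2,r2:Add1,r3:1,r4:8
  c5: stall  regs: r0:5,r1:Add2,r2:Add1,r3:1,r4:8
  c6: stall  regs: r0:5,r1:Add2,r2:Add1,r3:1,r4:8
  c7: CDB Add2=10; issue ADD r2<-Add2  regs: r0:5,r1:10,r2:Add2,r3:1,r4:8
  c8: stall  regs: r0:5,r1:10,r2:Add2,r3:1,r4:8

STATUS = TAG Add2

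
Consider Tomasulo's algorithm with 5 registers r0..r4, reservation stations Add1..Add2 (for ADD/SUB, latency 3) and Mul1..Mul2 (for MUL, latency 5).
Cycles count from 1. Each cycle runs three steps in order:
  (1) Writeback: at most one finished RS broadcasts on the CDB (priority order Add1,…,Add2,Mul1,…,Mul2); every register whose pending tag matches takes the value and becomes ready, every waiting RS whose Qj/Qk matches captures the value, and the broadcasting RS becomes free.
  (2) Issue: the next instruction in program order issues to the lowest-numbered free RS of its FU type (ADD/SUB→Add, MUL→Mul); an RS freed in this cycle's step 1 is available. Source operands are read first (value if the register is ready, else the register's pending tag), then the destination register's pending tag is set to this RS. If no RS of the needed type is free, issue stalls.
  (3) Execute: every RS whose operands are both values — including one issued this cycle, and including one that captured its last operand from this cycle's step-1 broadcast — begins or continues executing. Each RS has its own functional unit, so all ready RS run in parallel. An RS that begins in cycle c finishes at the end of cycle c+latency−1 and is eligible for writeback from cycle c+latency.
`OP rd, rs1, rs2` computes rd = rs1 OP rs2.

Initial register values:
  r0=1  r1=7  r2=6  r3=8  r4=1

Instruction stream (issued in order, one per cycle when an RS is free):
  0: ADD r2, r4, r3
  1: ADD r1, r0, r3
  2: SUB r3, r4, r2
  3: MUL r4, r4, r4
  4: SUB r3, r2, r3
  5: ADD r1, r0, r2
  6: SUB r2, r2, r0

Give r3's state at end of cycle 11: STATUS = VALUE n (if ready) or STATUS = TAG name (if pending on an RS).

STATUS = VALUE 17

  c1: issue ADD r2<-Add1  regs: r0:1,r1:7,r2:Add1,r3:8,r4:1
  c2: issue ADD r1<-Add2  regs: r0:1,r1:Add2,r2:Add1,r3:8,r4:1
  c3: stall  regs: r0:1,r1:Add2,r2:Add1,r3:8,r4:1
  c4: CDB Add1=9; issue SUB r3<-Add1  regs: r0:1,r1:Add2,r2:9,r3:Add1,r4:1
  c5: CDB Add2=9; issue MUL r4<-Mul1  regs: r0:1,r1:9,r2:9,r3:Add1,r4:Mul1
  c6: issue SUB r3<-Add2  regs: r0:1,r1:9,r2:9,r3:Add2,r4:Mul1
  c7: CDB Add1=-8; issue ADD r1<-Add1  regs: r0:1,r1:Add1,r2:9,r3:Add2,r4:Mul1
  c8: stall  regs: r0:1,r1:Add1,r2:9,r3:Add2,r4:Mul1
  c9: stall  regs: r0:1,r1:Add1,r2:9,r3:Add2,r4:Mul1
  c10: CDB Add1=10; issue SUB r2<-Add1  regs: r0:1,r1:10,r2:Add1,r3:Add2,r4:Mul1
  c11: CDB Add2=17  regs: r0:1,r1:10,r2:Add1,r3:17,r4:Mul1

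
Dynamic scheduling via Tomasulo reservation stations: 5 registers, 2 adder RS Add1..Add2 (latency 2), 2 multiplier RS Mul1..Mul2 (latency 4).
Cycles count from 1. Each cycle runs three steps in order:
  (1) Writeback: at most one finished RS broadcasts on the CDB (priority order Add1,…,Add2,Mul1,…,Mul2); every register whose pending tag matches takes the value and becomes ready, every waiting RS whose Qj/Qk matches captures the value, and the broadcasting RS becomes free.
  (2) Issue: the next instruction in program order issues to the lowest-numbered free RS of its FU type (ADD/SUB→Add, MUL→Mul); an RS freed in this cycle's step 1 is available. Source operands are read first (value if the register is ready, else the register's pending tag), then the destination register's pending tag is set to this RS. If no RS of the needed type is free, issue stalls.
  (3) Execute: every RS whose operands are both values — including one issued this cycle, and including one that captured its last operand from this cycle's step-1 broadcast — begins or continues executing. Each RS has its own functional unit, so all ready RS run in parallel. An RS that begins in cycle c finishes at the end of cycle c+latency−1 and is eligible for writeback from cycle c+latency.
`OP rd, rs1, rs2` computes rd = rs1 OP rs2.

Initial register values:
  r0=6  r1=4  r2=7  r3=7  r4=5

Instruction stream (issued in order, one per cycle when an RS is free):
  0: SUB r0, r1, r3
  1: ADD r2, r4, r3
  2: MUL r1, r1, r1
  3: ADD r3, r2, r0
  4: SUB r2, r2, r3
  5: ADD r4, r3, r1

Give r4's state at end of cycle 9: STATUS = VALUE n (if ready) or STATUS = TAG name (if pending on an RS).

cycle 1: issue SUB r0<-Add1 // r0:Add1,r1:4,r2:7,r3:7,r4:5
cycle 2: issue ADD r2<-Add2 // r0:Add1,r1:4,r2:Add2,r3:7,r4:5
cycle 3: CDB Add1=-3; issue MUL r1<-Mul1 // r0:-3,r1:Mul1,r2:Add2,r3:7,r4:5
cycle 4: CDB Add2=12; issue ADD r3<-Add1 // r0:-3,r1:Mul1,r2:12,r3:Add1,r4:5
cycle 5: issue SUB r2<-Add2 // r0:-3,r1:Mul1,r2:Add2,r3:Add1,r4:5
cycle 6: CDB Add1=9; issue ADD r4<-Add1 // r0:-3,r1:Mul1,r2:Add2,r3:9,r4:Add1
cycle 7: CDB Mul1=16 // r0:-3,r1:16,r2:Add2,r3:9,r4:Add1
cycle 8: CDB Add2=3 // r0:-3,r1:16,r2:3,r3:9,r4:Add1
cycle 9: CDB Add1=25 // r0:-3,r1:16,r2:3,r3:9,r4:25

STATUS = VALUE 25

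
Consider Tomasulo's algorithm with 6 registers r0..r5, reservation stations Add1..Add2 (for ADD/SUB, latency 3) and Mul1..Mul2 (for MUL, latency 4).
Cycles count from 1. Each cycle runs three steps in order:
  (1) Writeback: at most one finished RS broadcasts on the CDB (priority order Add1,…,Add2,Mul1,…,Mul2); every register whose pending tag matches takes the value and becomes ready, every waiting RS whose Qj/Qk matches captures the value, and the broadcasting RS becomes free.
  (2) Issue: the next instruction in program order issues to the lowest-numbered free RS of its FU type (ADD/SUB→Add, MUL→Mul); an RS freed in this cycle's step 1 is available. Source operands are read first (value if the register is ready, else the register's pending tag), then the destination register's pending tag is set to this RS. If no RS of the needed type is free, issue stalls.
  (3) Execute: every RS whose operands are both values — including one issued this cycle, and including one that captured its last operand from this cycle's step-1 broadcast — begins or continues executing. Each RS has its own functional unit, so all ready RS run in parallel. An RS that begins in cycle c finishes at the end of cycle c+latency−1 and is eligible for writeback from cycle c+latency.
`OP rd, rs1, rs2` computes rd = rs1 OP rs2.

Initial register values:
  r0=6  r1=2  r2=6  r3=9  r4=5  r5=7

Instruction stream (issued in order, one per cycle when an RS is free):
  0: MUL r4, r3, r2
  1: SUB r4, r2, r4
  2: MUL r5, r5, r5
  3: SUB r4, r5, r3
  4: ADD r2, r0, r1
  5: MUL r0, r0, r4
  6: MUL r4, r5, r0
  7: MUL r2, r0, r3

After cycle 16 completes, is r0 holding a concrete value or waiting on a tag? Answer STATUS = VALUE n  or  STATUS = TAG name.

cycle 1: issue MUL r4<-Mul1 // r0:6,r1:2,r2:6,r3:9,r4:Mul1,r5:7
cycle 2: issue SUB r4<-Add1 // r0:6,r1:2,r2:6,r3:9,r4:Add1,r5:7
cycle 3: issue MUL r5<-Mul2 // r0:6,r1:2,r2:6,r3:9,r4:Add1,r5:Mul2
cycle 4: issue SUB r4<-Add2 // r0:6,r1:2,r2:6,r3:9,r4:Add2,r5:Mul2
cycle 5: CDB Mul1=54; stall // r0:6,r1:2,r2:6,r3:9,r4:Add2,r5:Mul2
cycle 6: stall // r0:6,r1:2,r2:6,r3:9,r4:Add2,r5:Mul2
cycle 7: CDB Mul2=49; stall // r0:6,r1:2,r2:6,r3:9,r4:Add2,r5:49
cycle 8: CDB Add1=-48; issue ADD r2<-Add1 // r0:6,r1:2,r2:Add1,r3:9,r4:Add2,r5:49
cycle 9: issue MUL r0<-Mul1 // r0:Mul1,r1:2,r2:Add1,r3:9,r4:Add2,r5:49
cycle 10: CDB Add2=40; issue MUL r4<-Mul2 // r0:Mul1,r1:2,r2:Add1,r3:9,r4:Mul2,r5:49
cycle 11: CDB Add1=8; stall // r0:Mul1,r1:2,r2:8,r3:9,r4:Mul2,r5:49
cycle 12: stall // r0:Mul1,r1:2,r2:8,r3:9,r4:Mul2,r5:49
cycle 13: stall // r0:Mul1,r1:2,r2:8,r3:9,r4:Mul2,r5:49
cycle 14: CDB Mul1=240; issue MUL r2<-Mul1 // r0:240,r1:2,r2:Mul1,r3:9,r4:Mul2,r5:49
cycle 15: - // r0:240,r1:2,r2:Mul1,r3:9,r4:Mul2,r5:49
cycle 16: - // r0:240,r1:2,r2:Mul1,r3:9,r4:Mul2,r5:49

STATUS = VALUE 240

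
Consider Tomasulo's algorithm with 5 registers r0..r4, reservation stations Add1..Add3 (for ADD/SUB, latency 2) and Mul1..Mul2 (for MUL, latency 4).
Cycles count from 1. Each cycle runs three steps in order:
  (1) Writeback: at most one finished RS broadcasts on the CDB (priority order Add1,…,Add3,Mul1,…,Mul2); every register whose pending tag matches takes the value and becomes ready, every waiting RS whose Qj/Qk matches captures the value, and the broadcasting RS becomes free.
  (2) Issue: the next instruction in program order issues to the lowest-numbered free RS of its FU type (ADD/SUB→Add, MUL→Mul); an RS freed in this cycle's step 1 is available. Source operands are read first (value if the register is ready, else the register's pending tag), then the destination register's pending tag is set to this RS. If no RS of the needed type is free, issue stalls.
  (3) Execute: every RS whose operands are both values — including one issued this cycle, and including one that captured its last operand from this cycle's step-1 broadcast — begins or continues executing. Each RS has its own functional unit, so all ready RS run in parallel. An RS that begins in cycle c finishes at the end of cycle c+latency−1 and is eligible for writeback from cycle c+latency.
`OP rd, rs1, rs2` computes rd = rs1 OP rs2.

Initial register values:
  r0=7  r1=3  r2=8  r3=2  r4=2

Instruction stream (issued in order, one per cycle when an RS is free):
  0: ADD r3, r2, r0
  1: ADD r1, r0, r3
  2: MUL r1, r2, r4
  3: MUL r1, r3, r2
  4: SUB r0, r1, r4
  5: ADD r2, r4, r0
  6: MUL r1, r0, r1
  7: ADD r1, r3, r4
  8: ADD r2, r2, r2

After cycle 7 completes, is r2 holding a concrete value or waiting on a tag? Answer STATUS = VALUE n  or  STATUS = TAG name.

cycle 1: issue ADD r3<-Add1 // r0:7,r1:3,r2:8,r3:Add1,r4:2
cycle 2: issue ADD r1<-Add2 // r0:7,r1:Add2,r2:8,r3:Add1,r4:2
cycle 3: CDB Add1=15; issue MUL r1<-Mul1 // r0:7,r1:Mul1,r2:8,r3:15,r4:2
cycle 4: issue MUL r1<-Mul2 // r0:7,r1:Mul2,r2:8,r3:15,r4:2
cycle 5: CDB Add2=22; issue SUB r0<-Add1 // r0:Add1,r1:Mul2,r2:8,r3:15,r4:2
cycle 6: issue ADD r2<-Add2 // r0:Add1,r1:Mul2,r2:Add2,r3:15,r4:2
cycle 7: CDB Mul1=16; issue MUL r1<-Mul1 // r0:Add1,r1:Mul1,r2:Add2,r3:15,r4:2

STATUS = TAG Add2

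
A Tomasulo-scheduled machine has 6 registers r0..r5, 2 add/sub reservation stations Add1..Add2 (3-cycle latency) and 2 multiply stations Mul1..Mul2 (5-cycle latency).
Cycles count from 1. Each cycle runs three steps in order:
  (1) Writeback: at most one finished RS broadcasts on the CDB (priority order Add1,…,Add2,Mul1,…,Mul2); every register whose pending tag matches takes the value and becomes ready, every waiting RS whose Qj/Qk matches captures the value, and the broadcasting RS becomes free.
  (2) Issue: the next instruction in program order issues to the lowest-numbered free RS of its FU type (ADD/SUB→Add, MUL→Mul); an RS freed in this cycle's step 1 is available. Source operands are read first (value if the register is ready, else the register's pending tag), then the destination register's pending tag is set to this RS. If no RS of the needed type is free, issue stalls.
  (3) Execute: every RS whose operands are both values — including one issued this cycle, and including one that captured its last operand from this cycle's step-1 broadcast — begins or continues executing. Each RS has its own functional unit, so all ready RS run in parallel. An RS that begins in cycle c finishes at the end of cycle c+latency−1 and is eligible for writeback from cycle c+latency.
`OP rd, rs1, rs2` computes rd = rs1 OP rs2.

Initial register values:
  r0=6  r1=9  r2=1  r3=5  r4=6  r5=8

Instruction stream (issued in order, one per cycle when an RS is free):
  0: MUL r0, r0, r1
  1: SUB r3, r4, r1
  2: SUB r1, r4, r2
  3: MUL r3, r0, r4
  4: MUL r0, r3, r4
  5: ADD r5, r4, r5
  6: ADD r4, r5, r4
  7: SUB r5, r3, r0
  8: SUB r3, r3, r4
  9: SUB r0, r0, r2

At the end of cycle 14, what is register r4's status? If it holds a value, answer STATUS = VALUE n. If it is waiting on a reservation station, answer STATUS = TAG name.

c1: issue MUL r0<-Mul1 | r0:Mul1,r1:9,r2:1,r3:5,r4:6,r5:8
c2: issue SUB r3<-Add1 | r0:Mul1,r1:9,r2:1,r3:Add1,r4:6,r5:8
c3: issue SUB r1<-Add2 | r0:Mul1,r1:Add2,r2:1,r3:Add1,r4:6,r5:8
c4: issue MUL r3<-Mul2 | r0:Mul1,r1:Add2,r2:1,r3:Mul2,r4:6,r5:8
c5: CDB Add1=-3; stall | r0:Mul1,r1:Add2,r2:1,r3:Mul2,r4:6,r5:8
c6: CDB Add2=5; stall | r0:Mul1,r1:5,r2:1,r3:Mul2,r4:6,r5:8
c7: CDB Mul1=54; issue MUL r0<-Mul1 | r0:Mul1,r1:5,r2:1,r3:Mul2,r4:6,r5:8
c8: issue ADD r5<-Add1 | r0:Mul1,r1:5,r2:1,r3:Mul2,r4:6,r5:Add1
c9: issue ADD r4<-Add2 | r0:Mul1,r1:5,r2:1,r3:Mul2,r4:Add2,r5:Add1
c10: stall | r0:Mul1,r1:5,r2:1,r3:Mul2,r4:Add2,r5:Add1
c11: CDB Add1=14; issue SUB r5<-Add1 | r0:Mul1,r1:5,r2:1,r3:Mul2,r4:Add2,r5:Add1
c12: CDB Mul2=324; stall | r0:Mul1,r1:5,r2:1,r3:324,r4:Add2,r5:Add1
c13: stall | r0:Mul1,r1:5,r2:1,r3:324,r4:Add2,r5:Add1
c14: CDB Add2=20; issue SUB r3<-Add2 | r0:Mul1,r1:5,r2:1,r3:Add2,r4:20,r5:Add1

STATUS = VALUE 20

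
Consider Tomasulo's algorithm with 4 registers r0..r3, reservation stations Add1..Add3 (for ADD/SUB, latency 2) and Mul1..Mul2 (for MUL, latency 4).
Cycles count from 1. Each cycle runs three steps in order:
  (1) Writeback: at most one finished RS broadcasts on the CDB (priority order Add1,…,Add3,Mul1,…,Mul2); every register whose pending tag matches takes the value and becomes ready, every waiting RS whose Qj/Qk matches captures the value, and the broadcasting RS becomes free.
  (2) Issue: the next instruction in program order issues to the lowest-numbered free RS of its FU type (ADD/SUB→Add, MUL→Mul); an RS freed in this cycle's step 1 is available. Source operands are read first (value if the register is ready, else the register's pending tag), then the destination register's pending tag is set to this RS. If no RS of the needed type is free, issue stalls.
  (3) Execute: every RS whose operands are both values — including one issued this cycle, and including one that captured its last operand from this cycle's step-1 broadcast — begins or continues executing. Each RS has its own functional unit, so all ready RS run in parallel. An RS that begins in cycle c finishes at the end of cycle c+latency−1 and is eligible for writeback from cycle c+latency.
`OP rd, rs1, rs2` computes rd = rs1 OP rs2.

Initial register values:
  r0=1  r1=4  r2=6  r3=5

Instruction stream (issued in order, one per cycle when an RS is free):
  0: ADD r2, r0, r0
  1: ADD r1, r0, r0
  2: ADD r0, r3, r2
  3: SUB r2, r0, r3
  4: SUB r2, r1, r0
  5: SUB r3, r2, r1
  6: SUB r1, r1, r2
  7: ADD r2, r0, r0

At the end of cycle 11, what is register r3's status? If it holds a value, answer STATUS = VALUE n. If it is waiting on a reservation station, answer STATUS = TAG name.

STATUS = VALUE -7

  c1: issue ADD r2<-Add1  regs: r0:1,r1:4,r2:Add1,r3:5
  c2: issue ADD r1<-Add2  regs: r0:1,r1:Add2,r2:Add1,r3:5
  c3: CDB Add1=2; issue ADD r0<-Add1  regs: r0:Add1,r1:Add2,r2:2,r3:5
  c4: CDB Add2=2; issue SUB r2<-Add2  regs: r0:Add1,r1:2,r2:Add2,r3:5
  c5: CDB Add1=7; issue SUB r2<-Add1  regs: r0:7,r1:2,r2:Add1,r3:5
  c6: issue SUB r3<-Add3  regs: r0:7,r1:2,r2:Add1,r3:Add3
  c7: CDB Add1=-5; issue SUB r1<-Add1  regs: r0:7,r1:Add1,r2:-5,r3:Add3
  c8: CDB Add2=2; issue ADD r2<-Add2  regs: r0:7,r1:Add1,r2:Add2,r3:Add3
  c9: CDB Add1=7  regs: r0:7,r1:7,r2:Add2,r3:Add3
  c10: CDB Add2=14  regs: r0:7,r1:7,r2:14,r3:Add3
  c11: CDB Add3=-7  regs: r0:7,r1:7,r2:14,r3:-7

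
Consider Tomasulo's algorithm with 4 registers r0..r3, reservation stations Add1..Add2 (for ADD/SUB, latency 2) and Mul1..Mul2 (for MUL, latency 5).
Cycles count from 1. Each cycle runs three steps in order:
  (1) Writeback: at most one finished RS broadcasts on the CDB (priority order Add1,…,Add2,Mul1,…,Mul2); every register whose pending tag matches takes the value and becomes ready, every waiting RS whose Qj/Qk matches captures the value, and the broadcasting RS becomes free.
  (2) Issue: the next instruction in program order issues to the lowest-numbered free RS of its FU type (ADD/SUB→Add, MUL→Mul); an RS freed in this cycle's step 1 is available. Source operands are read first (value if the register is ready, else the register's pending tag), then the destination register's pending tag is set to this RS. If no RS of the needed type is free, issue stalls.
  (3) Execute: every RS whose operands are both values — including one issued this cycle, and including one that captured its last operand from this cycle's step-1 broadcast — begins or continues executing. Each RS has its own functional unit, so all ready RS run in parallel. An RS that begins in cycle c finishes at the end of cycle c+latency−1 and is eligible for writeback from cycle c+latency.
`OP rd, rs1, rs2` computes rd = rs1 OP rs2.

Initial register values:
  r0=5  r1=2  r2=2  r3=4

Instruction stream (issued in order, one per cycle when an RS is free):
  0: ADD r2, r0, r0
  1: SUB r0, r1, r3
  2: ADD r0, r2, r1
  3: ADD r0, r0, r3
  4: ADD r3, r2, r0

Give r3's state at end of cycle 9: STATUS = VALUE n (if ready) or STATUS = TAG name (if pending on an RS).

c1: issue ADD r2<-Add1 | r0:5,r1:2,r2:Add1,r3:4
c2: issue SUB r0<-Add2 | r0:Add2,r1:2,r2:Add1,r3:4
c3: CDB Add1=10; issue ADD r0<-Add1 | r0:Add1,r1:2,r2:10,r3:4
c4: CDB Add2=-2; issue ADD r0<-Add2 | r0:Add2,r1:2,r2:10,r3:4
c5: CDB Add1=12; issue ADD r3<-Add1 | r0:Add2,r1:2,r2:10,r3:Add1
c6: - | r0:Add2,r1:2,r2:10,r3:Add1
c7: CDB Add2=16 | r0:16,r1:2,r2:10,r3:Add1
c8: - | r0:16,r1:2,r2:10,r3:Add1
c9: CDB Add1=26 | r0:16,r1:2,r2:10,r3:26

STATUS = VALUE 26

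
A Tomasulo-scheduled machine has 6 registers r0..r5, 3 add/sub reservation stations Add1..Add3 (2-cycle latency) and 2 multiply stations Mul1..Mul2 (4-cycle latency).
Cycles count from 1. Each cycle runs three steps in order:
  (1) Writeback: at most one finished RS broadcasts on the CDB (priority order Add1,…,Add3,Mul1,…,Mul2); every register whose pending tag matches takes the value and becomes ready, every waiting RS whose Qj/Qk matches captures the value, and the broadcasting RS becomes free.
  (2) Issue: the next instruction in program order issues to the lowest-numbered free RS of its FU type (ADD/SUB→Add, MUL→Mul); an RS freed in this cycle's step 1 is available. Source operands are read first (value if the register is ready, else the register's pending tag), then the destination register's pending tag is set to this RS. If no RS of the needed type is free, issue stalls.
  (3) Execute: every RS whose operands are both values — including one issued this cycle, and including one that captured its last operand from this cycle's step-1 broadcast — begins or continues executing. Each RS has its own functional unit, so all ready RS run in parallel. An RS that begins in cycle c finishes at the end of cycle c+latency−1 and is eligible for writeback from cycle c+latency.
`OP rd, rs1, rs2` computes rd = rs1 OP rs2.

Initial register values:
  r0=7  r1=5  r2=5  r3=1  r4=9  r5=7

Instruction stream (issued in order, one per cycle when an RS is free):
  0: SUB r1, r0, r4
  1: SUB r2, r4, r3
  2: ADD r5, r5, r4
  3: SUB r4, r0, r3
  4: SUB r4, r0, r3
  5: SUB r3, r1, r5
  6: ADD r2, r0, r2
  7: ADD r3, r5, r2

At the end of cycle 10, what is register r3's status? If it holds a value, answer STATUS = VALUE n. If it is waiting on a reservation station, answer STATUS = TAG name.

  c1: issue SUB r1<-Add1  regs: r0:7,r1:Add1,r2:5,r3:1,r4:9,r5:7
  c2: issue SUB r2<-Add2  regs: r0:7,r1:Add1,r2:Add2,r3:1,r4:9,r5:7
  c3: CDB Add1=-2; issue ADD r5<-Add1  regs: r0:7,r1:-2,r2:Add2,r3:1,r4:9,r5:Add1
  c4: CDB Add2=8; issue SUB r4<-Add2  regs: r0:7,r1:-2,r2:8,r3:1,r4:Add2,r5:Add1
  c5: CDB Add1=16; issue SUB r4<-Add1  regs: r0:7,r1:-2,r2:8,r3:1,r4:Add1,r5:16
  c6: CDB Add2=6; issue SUB r3<-Add2  regs: r0:7,r1:-2,r2:8,r3:Add2,r4:Add1,r5:16
  c7: CDB Add1=6; issue ADD r2<-Add1  regs: r0:7,r1:-2,r2:Add1,r3:Add2,r4:6,r5:16
  c8: CDB Add2=-18; issue ADD r3<-Add2  regs: r0:7,r1:-2,r2:Add1,r3:Add2,r4:6,r5:16
  c9: CDB Add1=15  regs: r0:7,r1:-2,r2:15,r3:Add2,r4:6,r5:16
  c10: -  regs: r0:7,r1:-2,r2:15,r3:Add2,r4:6,r5:16

STATUS = TAG Add2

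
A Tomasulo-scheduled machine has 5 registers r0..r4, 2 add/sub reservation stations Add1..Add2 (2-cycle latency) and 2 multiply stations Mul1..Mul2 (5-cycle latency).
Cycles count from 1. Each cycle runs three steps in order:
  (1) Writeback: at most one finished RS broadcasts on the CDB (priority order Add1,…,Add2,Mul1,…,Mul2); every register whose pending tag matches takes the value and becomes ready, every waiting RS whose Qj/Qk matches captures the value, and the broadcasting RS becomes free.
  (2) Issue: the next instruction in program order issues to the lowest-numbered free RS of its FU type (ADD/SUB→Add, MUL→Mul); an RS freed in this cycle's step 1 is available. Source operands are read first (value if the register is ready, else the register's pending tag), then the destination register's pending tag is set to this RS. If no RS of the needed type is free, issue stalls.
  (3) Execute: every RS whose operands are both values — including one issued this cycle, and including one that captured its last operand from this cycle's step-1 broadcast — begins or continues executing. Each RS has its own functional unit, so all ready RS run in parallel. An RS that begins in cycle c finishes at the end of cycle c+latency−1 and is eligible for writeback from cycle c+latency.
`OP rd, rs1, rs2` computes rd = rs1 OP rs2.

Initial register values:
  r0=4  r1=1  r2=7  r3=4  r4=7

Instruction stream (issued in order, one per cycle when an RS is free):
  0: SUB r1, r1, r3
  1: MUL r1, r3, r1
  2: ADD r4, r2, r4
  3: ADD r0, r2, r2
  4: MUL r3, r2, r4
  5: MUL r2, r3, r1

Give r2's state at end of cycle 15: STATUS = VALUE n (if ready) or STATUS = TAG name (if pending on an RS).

  c1: issue SUB r1<-Add1  regs: r0:4,r1:Add1,r2:7,r3:4,r4:7
  c2: issue MUL r1<-Mul1  regs: r0:4,r1:Mul1,r2:7,r3:4,r4:7
  c3: CDB Add1=-3; issue ADD r4<-Add1  regs: r0:4,r1:Mul1,r2:7,r3:4,r4:Add1
  c4: issue ADD r0<-Add2  regs: r0:Add2,r1:Mul1,r2:7,r3:4,r4:Add1
  c5: CDB Add1=14; issue MUL r3<-Mul2  regs: r0:Add2,r1:Mul1,r2:7,r3:Mul2,r4:14
  c6: CDB Add2=14; stall  regs: r0:14,r1:Mul1,r2:7,r3:Mul2,r4:14
  c7: stall  regs: r0:14,r1:Mul1,r2:7,r3:Mul2,r4:14
  c8: CDB Mul1=-12; issue MUL r2<-Mul1  regs: r0:14,r1:-12,r2:Mul1,r3:Mul2,r4:14
  c9: -  regs: r0:14,r1:-12,r2:Mul1,r3:Mul2,r4:14
  c10: CDB Mul2=98  regs: r0:14,r1:-12,r2:Mul1,r3:98,r4:14
  c11: -  regs: r0:14,r1:-12,r2:Mul1,r3:98,r4:14
  c12: -  regs: r0:14,r1:-12,r2:Mul1,r3:98,r4:14
  c13: -  regs: r0:14,r1:-12,r2:Mul1,r3:98,r4:14
  c14: -  regs: r0:14,r1:-12,r2:Mul1,r3:98,r4:14
  c15: CDB Mul1=-1176  regs: r0:14,r1:-12,r2:-1176,r3:98,r4:14

STATUS = VALUE -1176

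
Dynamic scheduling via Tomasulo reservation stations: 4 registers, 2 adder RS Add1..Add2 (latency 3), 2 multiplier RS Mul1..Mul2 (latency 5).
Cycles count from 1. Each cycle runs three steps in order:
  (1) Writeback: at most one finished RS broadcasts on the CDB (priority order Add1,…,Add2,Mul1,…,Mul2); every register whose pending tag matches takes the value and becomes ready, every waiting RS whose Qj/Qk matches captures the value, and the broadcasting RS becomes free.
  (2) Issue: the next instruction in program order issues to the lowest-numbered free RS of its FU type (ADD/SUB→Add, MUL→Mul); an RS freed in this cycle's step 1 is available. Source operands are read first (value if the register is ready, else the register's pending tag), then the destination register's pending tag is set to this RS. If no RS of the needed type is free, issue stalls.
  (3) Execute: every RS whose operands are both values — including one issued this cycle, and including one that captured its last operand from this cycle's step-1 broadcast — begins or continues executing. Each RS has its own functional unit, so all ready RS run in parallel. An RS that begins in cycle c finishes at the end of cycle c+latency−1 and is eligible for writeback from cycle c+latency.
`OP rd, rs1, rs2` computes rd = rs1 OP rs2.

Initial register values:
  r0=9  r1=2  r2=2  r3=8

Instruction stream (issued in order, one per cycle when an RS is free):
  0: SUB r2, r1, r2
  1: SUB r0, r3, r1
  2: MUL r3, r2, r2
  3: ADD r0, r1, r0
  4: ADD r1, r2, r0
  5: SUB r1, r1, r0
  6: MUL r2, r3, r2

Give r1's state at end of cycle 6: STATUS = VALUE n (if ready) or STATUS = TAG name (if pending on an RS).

STATUS = TAG Add2

c1: issue SUB r2<-Add1 | r0:9,r1:2,r2:Add1,r3:8
c2: issue SUB r0<-Add2 | r0:Add2,r1:2,r2:Add1,r3:8
c3: issue MUL r3<-Mul1 | r0:Add2,r1:2,r2:Add1,r3:Mul1
c4: CDB Add1=0; issue ADD r0<-Add1 | r0:Add1,r1:2,r2:0,r3:Mul1
c5: CDB Add2=6; issue ADD r1<-Add2 | r0:Add1,r1:Add2,r2:0,r3:Mul1
c6: stall | r0:Add1,r1:Add2,r2:0,r3:Mul1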